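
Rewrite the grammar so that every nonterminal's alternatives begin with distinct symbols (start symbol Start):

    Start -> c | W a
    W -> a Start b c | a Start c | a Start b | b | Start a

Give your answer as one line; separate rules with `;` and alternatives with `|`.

Start -> c | W a; W -> b | Start a | a Start W1; W1 -> c | b W11; W11 -> c | ε

W has alternatives sharing prefix 'a Start': factor to W → a Start W1 with W1 → b c | c | b.
W1 has alternatives sharing prefix 'b': factor to W1 → b W11 with W11 → c | ε.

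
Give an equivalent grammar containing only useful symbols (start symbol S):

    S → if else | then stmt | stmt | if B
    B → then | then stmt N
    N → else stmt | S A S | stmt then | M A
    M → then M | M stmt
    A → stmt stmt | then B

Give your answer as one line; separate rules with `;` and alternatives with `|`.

Generating nonterminals: {A, B, N, S}.
Reachable from S after that: {A, B, N, S}.
Removed useless symbols: {M} and every production mentioning them.

S → if else | then stmt | stmt | if B; B → then | then stmt N; N → else stmt | S A S | stmt then; A → stmt stmt | then B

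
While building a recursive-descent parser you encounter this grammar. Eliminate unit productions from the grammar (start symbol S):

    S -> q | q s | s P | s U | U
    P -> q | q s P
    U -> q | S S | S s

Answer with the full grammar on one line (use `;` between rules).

S -> q | S S | S s | q s | s P | s U; P -> q | q s P; U -> q | S S | S s

Unit pairs: S ⇒* {U}.
For each unit pair (A, B), copy every non-unit production of B to A, then drop all unit productions.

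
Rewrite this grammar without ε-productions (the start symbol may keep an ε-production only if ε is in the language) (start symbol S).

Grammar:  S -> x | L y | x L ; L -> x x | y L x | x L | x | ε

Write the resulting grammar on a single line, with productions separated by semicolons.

S -> x | L y | y | x L; L -> x x | y L x | y x | x L | x

Nullable nonterminals: {L}.
ε ∉ L(G), so no ε-production is kept.
For each production, add variants omitting each subset of nullable occurrences: S → L y gives L y | y. L → y L x gives y L x | y x. L → x L gives x L | x.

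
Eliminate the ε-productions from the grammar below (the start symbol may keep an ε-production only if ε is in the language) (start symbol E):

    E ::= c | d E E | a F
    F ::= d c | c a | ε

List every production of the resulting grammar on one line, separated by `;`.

Nullable nonterminals: {F}.
ε ∉ L(G), so no ε-production is kept.
Add the nullable-subset variants: E → a F gives a F | a.

E ::= c | d E E | a F | a; F ::= d c | c a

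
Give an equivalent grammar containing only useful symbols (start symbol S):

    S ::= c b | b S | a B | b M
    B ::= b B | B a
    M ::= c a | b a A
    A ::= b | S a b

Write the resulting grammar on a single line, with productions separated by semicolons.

S ::= c b | b S | b M; M ::= c a | b a A; A ::= b | S a b

Generating nonterminals: {A, M, S}.
Reachable from S after that: {A, M, S}.
Removed useless symbols: {B} and every production mentioning them.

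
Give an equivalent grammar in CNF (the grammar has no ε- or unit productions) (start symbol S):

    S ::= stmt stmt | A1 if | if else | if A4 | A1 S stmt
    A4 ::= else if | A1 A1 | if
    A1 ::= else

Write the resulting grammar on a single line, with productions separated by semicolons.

Introduce a nonterminal for each terminal appearing in a rule of length ≥ 2: X1 → stmt, X2 → if, X3 → else.
Binarize each right-hand side of length ≥ 3 by chaining fresh nonterminals (Y1, Y2, …): affected rules were S → A1 S X1.

S ::= X1 X1 | A1 X2 | X2 X3 | X2 A4 | A1 Y1; A4 ::= X3 X2 | A1 A1 | if; A1 ::= else; X1 ::= stmt; X2 ::= if; X3 ::= else; Y1 ::= S X1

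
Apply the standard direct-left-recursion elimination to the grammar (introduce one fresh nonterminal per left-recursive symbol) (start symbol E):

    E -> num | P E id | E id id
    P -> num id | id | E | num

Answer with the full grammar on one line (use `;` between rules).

E is directly left-recursive.
For E: α = {id id}, β = {num, P E id}. Rewrite as E → β E' and E' → α E' | ε.

E -> num E' | P E id E'; P -> num id | id | E | num; E' -> id id E' | eps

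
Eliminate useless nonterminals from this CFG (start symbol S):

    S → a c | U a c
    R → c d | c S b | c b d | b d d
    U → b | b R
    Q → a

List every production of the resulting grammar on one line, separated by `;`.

S → a c | U a c; R → c d | c S b | c b d | b d d; U → b | b R

Generating nonterminals: {Q, R, S, U}.
Reachable from S after that: {R, S, U}.
Removed useless symbols: {Q} and every production mentioning them.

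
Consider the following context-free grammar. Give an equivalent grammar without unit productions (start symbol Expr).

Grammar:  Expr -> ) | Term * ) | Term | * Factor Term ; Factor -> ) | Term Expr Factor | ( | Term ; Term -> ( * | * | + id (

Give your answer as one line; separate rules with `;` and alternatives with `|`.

Expr -> ( * | * | + id ( | ) | Term * ) | * Factor Term; Factor -> ( * | * | + id ( | ) | Term Expr Factor | (; Term -> ( * | * | + id (

Unit pairs: Expr ⇒* {Term}; Factor ⇒* {Term}.
For each unit pair (A, B), copy every non-unit production of B to A, then drop all unit productions.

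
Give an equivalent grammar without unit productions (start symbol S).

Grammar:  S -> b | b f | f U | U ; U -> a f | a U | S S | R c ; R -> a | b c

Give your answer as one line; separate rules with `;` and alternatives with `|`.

Unit pairs: S ⇒* {U}.
Replace each nonterminal's rules with the union of the non-unit rules of every nonterminal it unit-derives.

S -> a f | a U | S S | R c | b | b f | f U; U -> a f | a U | S S | R c; R -> a | b c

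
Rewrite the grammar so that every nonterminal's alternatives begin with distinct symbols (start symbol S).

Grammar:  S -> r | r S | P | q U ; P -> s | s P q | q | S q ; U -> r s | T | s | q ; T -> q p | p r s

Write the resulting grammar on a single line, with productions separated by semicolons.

S has alternatives sharing prefix 'r': factor to S → r S' with S' → ε | S.
P has alternatives sharing prefix 's': factor to P → s P' with P' → ε | P q.

S -> P | q U | r S'; P -> q | S q | s P'; U -> r s | T | s | q; T -> q p | p r s; S' -> ε | S; P' -> ε | P q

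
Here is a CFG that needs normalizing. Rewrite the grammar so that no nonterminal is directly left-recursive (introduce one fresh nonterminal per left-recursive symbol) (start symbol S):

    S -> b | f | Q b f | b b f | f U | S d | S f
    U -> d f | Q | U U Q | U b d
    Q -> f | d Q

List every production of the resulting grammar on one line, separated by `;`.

S -> b S' | f S' | Q b f S' | b b f S' | f U S'; U -> d f U' | Q U'; Q -> f | d Q; S' -> d S' | f S' | ε; U' -> U Q U' | b d U' | ε

S, U are directly left-recursive.
For S: α = {d, f}, β = {b, f, Q b f, b b f, f U}. Rewrite as S → β S' and S' → α S' | ε.
For U: α = {U Q, b d}, β = {d f, Q}. Rewrite as U → β U' and U' → α U' | ε.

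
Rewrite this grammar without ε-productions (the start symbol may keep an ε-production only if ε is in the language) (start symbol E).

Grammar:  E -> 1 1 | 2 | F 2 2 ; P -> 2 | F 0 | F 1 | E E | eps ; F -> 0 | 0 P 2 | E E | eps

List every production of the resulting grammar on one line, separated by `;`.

E -> 1 1 | 2 | F 2 2 | 2 2; P -> 2 | F 0 | 0 | F 1 | 1 | E E; F -> 0 | 0 P 2 | 0 2 | E E

Nullable set = {F, P}.
ε ∉ L(G), so no ε-production is kept.
Add the nullable-subset variants: E → F 2 2 gives F 2 2 | 2 2. P → F 0 gives F 0 | 0. P → F 1 gives F 1 | 1. F → 0 P 2 gives 0 P 2 | 0 2.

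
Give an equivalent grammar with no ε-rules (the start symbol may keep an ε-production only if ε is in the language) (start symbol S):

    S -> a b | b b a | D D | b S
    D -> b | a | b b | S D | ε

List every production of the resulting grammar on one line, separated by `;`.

The nullable symbols are {D, S}.
ε ∈ L(G) since S is nullable, so keep S → ε.
Add the nullable-subset variants: S → D D gives D D | D. S → b S gives b S | b. D → S D gives S D | S.

S -> a b | b b a | D D | D | b S | b | ε; D -> b | a | b b | S D | S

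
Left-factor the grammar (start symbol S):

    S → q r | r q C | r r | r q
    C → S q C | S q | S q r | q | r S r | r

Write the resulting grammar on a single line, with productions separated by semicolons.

S → q r | r S'; C → q | S q C' | r C''; S' → r | q S''; C' → C | ε | r; C'' → S r | ε; S'' → C | ε

S has alternatives sharing prefix 'r': factor to S → r S' with S' → q C | r | q.
C has alternatives sharing prefix 'S q': factor to C → S q C' with C' → C | ε | r.
C has alternatives sharing prefix 'r': factor to C → r C'' with C'' → S r | ε.
S' has alternatives sharing prefix 'q': factor to S' → q S'' with S'' → C | ε.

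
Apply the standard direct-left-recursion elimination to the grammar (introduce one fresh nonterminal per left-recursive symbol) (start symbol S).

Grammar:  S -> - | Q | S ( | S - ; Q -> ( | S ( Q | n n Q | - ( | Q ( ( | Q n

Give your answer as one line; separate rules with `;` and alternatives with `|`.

S -> - S' | Q S'; Q -> ( Q' | S ( Q Q' | n n Q Q' | - ( Q'; S' -> ( S' | - S' | ε; Q' -> ( ( Q' | n Q' | ε

Left recursion appears on S, Q.
For S: α = {(, -}, β = {-, Q}. Rewrite as S → β S' and S' → α S' | ε.
For Q: α = {( (, n}, β = {(, S ( Q, n n Q, - (}. Rewrite as Q → β Q' and Q' → α Q' | ε.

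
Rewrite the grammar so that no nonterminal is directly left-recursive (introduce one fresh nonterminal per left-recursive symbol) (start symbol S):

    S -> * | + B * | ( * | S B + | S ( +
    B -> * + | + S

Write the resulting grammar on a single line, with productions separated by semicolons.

S -> * S' | + B * S' | ( * S'; B -> * + | + S; S' -> B + S' | ( + S' | epsilon

Directly left-recursive nonterminal: S.
For S: α = {B +, ( +}, β = {*, + B *, ( *}. Rewrite as S → β S' and S' → α S' | ε.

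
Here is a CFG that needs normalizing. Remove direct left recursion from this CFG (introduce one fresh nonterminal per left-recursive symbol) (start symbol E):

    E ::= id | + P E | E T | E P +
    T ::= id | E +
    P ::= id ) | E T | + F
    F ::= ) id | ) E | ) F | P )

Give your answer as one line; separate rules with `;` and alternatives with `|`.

E is directly left-recursive.
For E: α = {T, P +}, β = {id, + P E}. Rewrite as E → β E' and E' → α E' | ε.

E ::= id E' | + P E E'; T ::= id | E +; P ::= id ) | E T | + F; F ::= ) id | ) E | ) F | P ); E' ::= T E' | P + E' | eps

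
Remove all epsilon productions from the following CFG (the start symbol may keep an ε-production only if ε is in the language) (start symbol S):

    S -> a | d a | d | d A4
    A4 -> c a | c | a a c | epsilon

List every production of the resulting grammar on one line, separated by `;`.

Nullable set = {A4}.
ε ∉ L(G), so no ε-production is kept.

S -> a | d a | d | d A4; A4 -> c a | c | a a c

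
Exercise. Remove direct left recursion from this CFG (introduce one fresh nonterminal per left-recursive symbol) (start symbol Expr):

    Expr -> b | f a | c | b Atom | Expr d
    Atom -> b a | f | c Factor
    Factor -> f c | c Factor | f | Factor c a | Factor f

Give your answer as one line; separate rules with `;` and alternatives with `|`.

Directly left-recursive nonterminals: Expr, Factor.
For Expr: α = {d}, β = {b, f a, c, b Atom}. Rewrite as Expr → β Expr1 and Expr1 → α Expr1 | ε.
For Factor: α = {c a, f}, β = {f c, c Factor, f}. Rewrite as Factor → β Factor1 and Factor1 → α Factor1 | ε.

Expr -> b Expr1 | f a Expr1 | c Expr1 | b Atom Expr1; Atom -> b a | f | c Factor; Factor -> f c Factor1 | c Factor Factor1 | f Factor1; Expr1 -> d Expr1 | ε; Factor1 -> c a Factor1 | f Factor1 | ε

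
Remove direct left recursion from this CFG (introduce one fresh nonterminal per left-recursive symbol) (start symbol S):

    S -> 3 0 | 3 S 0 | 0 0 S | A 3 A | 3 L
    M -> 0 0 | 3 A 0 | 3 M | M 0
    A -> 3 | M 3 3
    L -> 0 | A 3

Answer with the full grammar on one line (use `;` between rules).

M is directly left-recursive.
For M: α = {0}, β = {0 0, 3 A 0, 3 M}. Rewrite as M → β M' and M' → α M' | ε.

S -> 3 0 | 3 S 0 | 0 0 S | A 3 A | 3 L; M -> 0 0 M' | 3 A 0 M' | 3 M M'; A -> 3 | M 3 3; L -> 0 | A 3; M' -> 0 M' | ε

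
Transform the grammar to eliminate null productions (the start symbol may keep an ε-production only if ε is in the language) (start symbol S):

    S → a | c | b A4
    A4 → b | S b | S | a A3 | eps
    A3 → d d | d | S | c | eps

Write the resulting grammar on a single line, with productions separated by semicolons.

The nullable symbols are {A3, A4}.
ε ∉ L(G), so no ε-production is kept.
Add the nullable-subset variants: S → b A4 gives b A4 | b. A4 → a A3 gives a A3 | a.

S → a | c | b A4 | b; A4 → b | S b | S | a A3 | a; A3 → d d | d | S | c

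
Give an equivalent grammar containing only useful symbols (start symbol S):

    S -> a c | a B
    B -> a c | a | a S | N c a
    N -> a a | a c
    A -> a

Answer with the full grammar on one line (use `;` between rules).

Generating nonterminals: {A, B, N, S}.
Reachable from S after that: {B, N, S}.
Removed useless symbols: {A} and every production mentioning them.

S -> a c | a B; B -> a c | a | a S | N c a; N -> a a | a c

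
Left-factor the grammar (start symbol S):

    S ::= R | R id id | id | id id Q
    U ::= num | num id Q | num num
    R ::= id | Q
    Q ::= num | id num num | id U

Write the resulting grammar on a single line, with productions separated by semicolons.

S ::= R S' | id S''; U ::= num U'; R ::= id | Q; Q ::= num | id Q'; S' ::= ε | id id; S'' ::= ε | id Q; U' ::= ε | id Q | num; Q' ::= num num | U

S has alternatives sharing prefix 'R': factor to S → R S' with S' → ε | id id.
S has alternatives sharing prefix 'id': factor to S → id S'' with S'' → ε | id Q.
U has alternatives sharing prefix 'num': factor to U → num U' with U' → ε | id Q | num.
Q has alternatives sharing prefix 'id': factor to Q → id Q' with Q' → num num | U.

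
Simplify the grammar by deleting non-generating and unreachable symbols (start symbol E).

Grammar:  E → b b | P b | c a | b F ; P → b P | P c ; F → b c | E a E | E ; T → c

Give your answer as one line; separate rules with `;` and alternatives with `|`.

E → b b | c a | b F; F → b c | E a E | E

Generating nonterminals: {E, F, T}.
Reachable from E after that: {E, F}.
Removed useless symbols: {P, T} and every production mentioning them.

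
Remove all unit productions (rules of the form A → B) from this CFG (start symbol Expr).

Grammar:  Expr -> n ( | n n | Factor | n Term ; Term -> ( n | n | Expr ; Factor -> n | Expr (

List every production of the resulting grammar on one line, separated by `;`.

Expr -> n | Expr ( | n ( | n n | n Term; Term -> ( n | n | Expr ( | n ( | n n | n Term; Factor -> n | Expr (

Unit pairs: Expr ⇒* {Factor}; Term ⇒* {Expr, Factor}.
For every A with A ⇒* B via unit rules, add B's non-unit alternatives to A; then delete every rule of the form X → Y.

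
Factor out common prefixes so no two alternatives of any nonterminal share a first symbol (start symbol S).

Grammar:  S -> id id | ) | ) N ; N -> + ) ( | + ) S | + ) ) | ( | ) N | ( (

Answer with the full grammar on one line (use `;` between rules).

S has alternatives sharing prefix ')': factor to S → ) S' with S' → ε | N.
N has alternatives sharing prefix '+ )': factor to N → + ) N' with N' → ( | S | ).
N has alternatives sharing prefix '(': factor to N → ( N'' with N'' → ε | (.

S -> id id | ) S'; N -> ) N | + ) N' | ( N''; S' -> ε | N; N' -> ( | S | ); N'' -> ε | (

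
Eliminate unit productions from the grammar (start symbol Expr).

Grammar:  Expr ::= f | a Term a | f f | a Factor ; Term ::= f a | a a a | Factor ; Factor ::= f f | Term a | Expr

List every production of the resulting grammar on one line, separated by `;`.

Unit pairs: Factor ⇒* {Expr}; Term ⇒* {Expr, Factor}.
For each unit pair (A, B), copy every non-unit production of B to A, then drop all unit productions.

Expr ::= f | a Term a | f f | a Factor; Term ::= f a | a a a | f f | Term a | f | a Term a | a Factor; Factor ::= f f | Term a | f | a Term a | a Factor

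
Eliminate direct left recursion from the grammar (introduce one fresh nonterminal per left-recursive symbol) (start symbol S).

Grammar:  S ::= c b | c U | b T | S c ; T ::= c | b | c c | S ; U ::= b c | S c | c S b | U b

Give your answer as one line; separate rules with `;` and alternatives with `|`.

S ::= c b S' | c U S' | b T S'; T ::= c | b | c c | S; U ::= b c U' | S c U' | c S b U'; S' ::= c S' | ε; U' ::= b U' | ε

Left recursion appears on S, U.
For S: α = {c}, β = {c b, c U, b T}. Rewrite as S → β S' and S' → α S' | ε.
For U: α = {b}, β = {b c, S c, c S b}. Rewrite as U → β U' and U' → α U' | ε.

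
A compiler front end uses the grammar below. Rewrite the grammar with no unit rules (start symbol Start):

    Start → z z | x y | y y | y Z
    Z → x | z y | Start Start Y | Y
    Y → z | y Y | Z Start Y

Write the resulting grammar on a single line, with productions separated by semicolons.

Start → z z | x y | y y | y Z; Z → x | z y | Start Start Y | z | y Y | Z Start Y; Y → z | y Y | Z Start Y

Unit pairs: Z ⇒* {Y}.
For each unit pair (A, B), copy every non-unit production of B to A, then drop all unit productions.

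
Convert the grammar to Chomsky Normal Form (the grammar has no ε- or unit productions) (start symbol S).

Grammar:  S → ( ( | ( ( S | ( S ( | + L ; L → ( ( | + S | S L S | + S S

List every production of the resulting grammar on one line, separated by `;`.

S → X1 X1 | X1 Y1 | X1 Y2 | X2 L; L → X1 X1 | X2 S | S Y3 | X2 Y4; X1 → (; X2 → +; Y1 → X1 S; Y2 → S X1; Y3 → L S; Y4 → S S

Introduce a nonterminal for each terminal appearing in a rule of length ≥ 2: X1 → (, X2 → +.
Binarize each right-hand side of length ≥ 3 by chaining fresh nonterminals (Y1, Y2, …): affected rules were S → X1 X1 S; S → X1 S X1; L → S L S; L → X2 S S.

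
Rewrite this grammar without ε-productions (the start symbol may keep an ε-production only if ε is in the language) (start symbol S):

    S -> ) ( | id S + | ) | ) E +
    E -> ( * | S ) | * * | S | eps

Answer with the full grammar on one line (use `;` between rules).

S -> ) ( | id S + | ) | ) E + | ) +; E -> ( * | S ) | * * | S

The nullable symbols are {E}.
ε ∉ L(G), so no ε-production is kept.
Expand every rule over subsets of its nullable positions: S → ) E + gives ) E + | ) +.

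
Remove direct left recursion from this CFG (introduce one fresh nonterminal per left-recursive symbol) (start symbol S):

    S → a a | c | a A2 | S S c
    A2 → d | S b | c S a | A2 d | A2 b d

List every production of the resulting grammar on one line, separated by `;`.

S → a a S' | c S' | a A2 S'; A2 → d A2' | S b A2' | c S a A2'; S' → S c S' | ε; A2' → d A2' | b d A2' | ε

Left recursion appears on S, A2.
For S: α = {S c}, β = {a a, c, a A2}. Rewrite as S → β S' and S' → α S' | ε.
For A2: α = {d, b d}, β = {d, S b, c S a}. Rewrite as A2 → β A2' and A2' → α A2' | ε.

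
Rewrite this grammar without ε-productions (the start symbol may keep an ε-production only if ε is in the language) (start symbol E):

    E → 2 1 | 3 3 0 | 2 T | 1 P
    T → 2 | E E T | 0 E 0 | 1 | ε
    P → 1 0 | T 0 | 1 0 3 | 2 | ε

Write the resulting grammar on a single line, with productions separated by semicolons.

E → 2 1 | 3 3 0 | 2 T | 2 | 1 P | 1; T → 2 | E E T | E E | 0 E 0 | 1; P → 1 0 | T 0 | 0 | 1 0 3 | 2

The nullable symbols are {P, T}.
ε ∉ L(G), so no ε-production is kept.
Expand every rule over subsets of its nullable positions: E → 2 T gives 2 T | 2. E → 1 P gives 1 P | 1. T → E E T gives E E T | E E. P → T 0 gives T 0 | 0.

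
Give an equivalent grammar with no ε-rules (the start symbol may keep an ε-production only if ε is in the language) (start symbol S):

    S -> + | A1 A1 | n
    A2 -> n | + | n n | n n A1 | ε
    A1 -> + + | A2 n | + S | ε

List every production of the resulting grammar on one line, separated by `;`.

S -> + | A1 A1 | A1 | n | ε; A2 -> n | + | n n | n n A1; A1 -> + + | A2 n | n | + S | +

Nullable nonterminals: {A1, A2, S}.
ε ∈ L(G) since S is nullable, so keep S → ε.
Expand every rule over subsets of its nullable positions: S → A1 A1 gives A1 A1 | A1. A1 → A2 n gives A2 n | n. A1 → + S gives + S | +.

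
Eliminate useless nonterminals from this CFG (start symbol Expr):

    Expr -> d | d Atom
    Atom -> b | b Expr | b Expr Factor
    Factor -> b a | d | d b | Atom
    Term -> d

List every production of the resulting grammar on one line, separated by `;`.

Expr -> d | d Atom; Atom -> b | b Expr | b Expr Factor; Factor -> b a | d | d b | Atom

Generating nonterminals: {Atom, Expr, Factor, Term}.
Reachable from Expr after that: {Atom, Expr, Factor}.
Removed useless symbols: {Term} and every production mentioning them.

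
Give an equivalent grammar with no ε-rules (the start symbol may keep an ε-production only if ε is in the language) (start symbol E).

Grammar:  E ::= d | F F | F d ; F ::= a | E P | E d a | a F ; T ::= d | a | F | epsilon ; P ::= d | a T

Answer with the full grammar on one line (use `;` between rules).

E ::= d | F F | F d; F ::= a | E P | E d a | a F; T ::= d | a | F; P ::= d | a T | a

Nullable nonterminals: {T}.
ε ∉ L(G), so no ε-production is kept.
Add the nullable-subset variants: P → a T gives a T | a.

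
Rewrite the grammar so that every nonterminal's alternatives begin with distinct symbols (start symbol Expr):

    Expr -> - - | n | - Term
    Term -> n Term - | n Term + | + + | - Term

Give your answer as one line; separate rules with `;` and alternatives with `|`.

Expr has alternatives sharing prefix '-': factor to Expr → - Expr1 with Expr1 → - | Term.
Term has alternatives sharing prefix 'n Term': factor to Term → n Term Term1 with Term1 → - | +.

Expr -> n | - Expr1; Term -> + + | - Term | n Term Term1; Expr1 -> - | Term; Term1 -> - | +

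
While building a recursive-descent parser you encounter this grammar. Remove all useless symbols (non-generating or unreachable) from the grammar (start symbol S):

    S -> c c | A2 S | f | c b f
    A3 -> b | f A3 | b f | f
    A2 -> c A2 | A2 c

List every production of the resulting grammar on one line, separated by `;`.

Generating nonterminals: {A3, S}.
Reachable from S after that: {S}.
Removed useless symbols: {A2, A3} and every production mentioning them.

S -> c c | f | c b f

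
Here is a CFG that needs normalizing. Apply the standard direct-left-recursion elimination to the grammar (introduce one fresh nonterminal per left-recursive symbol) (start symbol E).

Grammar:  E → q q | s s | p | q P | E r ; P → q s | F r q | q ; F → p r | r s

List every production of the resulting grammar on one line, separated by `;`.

E → q q E' | s s E' | p E' | q P E'; P → q s | F r q | q; F → p r | r s; E' → r E' | eps

Directly left-recursive nonterminal: E.
For E: α = {r}, β = {q q, s s, p, q P}. Rewrite as E → β E' and E' → α E' | ε.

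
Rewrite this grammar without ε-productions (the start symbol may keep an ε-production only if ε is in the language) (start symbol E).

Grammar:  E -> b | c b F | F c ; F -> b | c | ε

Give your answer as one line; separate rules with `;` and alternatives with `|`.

E -> b | c b F | c b | F c | c; F -> b | c

The nullable symbols are {F}.
ε ∉ L(G), so no ε-production is kept.
Add the nullable-subset variants: E → c b F gives c b F | c b. E → F c gives F c | c.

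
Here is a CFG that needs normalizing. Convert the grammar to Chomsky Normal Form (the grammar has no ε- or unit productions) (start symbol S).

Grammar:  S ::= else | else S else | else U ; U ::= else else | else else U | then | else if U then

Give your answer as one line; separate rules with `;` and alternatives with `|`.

S ::= else | X1 Y1 | X1 U; U ::= X1 X1 | X1 Y2 | then | X1 Y3; X1 ::= else; X2 ::= if; X3 ::= then; Y1 ::= S X1; Y2 ::= X1 U; Y3 ::= X2 Y4; Y4 ::= U X3

Introduce a nonterminal for each terminal appearing in a rule of length ≥ 2: X1 → else, X2 → if, X3 → then.
Binarize each right-hand side of length ≥ 3 by chaining fresh nonterminals (Y1, Y2, …): affected rules were S → X1 S X1; U → X1 X1 U; U → X1 X2 U X3.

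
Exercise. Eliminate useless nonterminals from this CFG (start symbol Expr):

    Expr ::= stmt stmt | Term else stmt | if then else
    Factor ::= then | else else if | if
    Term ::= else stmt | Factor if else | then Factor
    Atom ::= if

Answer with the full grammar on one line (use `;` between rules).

Expr ::= stmt stmt | Term else stmt | if then else; Factor ::= then | else else if | if; Term ::= else stmt | Factor if else | then Factor

Generating nonterminals: {Atom, Expr, Factor, Term}.
Reachable from Expr after that: {Expr, Factor, Term}.
Removed useless symbols: {Atom} and every production mentioning them.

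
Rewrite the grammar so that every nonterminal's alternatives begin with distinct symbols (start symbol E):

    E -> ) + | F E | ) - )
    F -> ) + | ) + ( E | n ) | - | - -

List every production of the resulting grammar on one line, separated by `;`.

E has alternatives sharing prefix ')': factor to E → ) E' with E' → + | - ).
F has alternatives sharing prefix ') +': factor to F → ) + F' with F' → ε | ( E.
F has alternatives sharing prefix '-': factor to F → - F'' with F'' → ε | -.

E -> F E | ) E'; F -> n ) | ) + F' | - F''; E' -> + | - ); F' -> ε | ( E; F'' -> ε | -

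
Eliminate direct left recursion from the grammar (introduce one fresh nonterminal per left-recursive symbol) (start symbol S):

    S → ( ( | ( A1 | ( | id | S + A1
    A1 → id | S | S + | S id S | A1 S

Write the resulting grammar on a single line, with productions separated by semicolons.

S → ( ( S' | ( A1 S' | ( S' | id S'; A1 → id A1' | S A1' | S + A1' | S id S A1'; S' → + A1 S' | ε; A1' → S A1' | ε

Left recursion appears on S, A1.
For S: α = {+ A1}, β = {( (, ( A1, (, id}. Rewrite as S → β S' and S' → α S' | ε.
For A1: α = {S}, β = {id, S, S +, S id S}. Rewrite as A1 → β A1' and A1' → α A1' | ε.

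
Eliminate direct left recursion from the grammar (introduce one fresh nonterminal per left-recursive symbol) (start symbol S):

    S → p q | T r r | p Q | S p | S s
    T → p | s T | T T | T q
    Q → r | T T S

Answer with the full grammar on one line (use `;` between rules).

Directly left-recursive nonterminals: S, T.
For S: α = {p, s}, β = {p q, T r r, p Q}. Rewrite as S → β S' and S' → α S' | ε.
For T: α = {T, q}, β = {p, s T}. Rewrite as T → β T' and T' → α T' | ε.

S → p q S' | T r r S' | p Q S'; T → p T' | s T T'; Q → r | T T S; S' → p S' | s S' | ε; T' → T T' | q T' | ε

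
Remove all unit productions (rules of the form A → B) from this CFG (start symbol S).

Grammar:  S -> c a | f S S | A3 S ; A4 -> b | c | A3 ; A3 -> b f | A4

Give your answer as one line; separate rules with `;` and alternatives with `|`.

Unit pairs: A3 ⇒* {A4}; A4 ⇒* {A3}.
For each unit pair (A, B), copy every non-unit production of B to A, then drop all unit productions.

S -> c a | f S S | A3 S; A4 -> b | c | b f; A3 -> b | c | b f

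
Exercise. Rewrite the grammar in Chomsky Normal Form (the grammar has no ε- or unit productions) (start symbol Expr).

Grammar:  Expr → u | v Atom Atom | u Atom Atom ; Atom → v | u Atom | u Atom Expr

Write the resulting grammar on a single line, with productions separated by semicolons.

Introduce a nonterminal for each terminal appearing in a rule of length ≥ 2: X1 → v, X2 → u.
Binarize each right-hand side of length ≥ 3 by chaining fresh nonterminals (Y1, Y2, …): affected rules were Expr → X1 Atom Atom; Expr → X2 Atom Atom; Atom → X2 Atom Expr.

Expr → u | X1 Y1 | X2 Y2; Atom → v | X2 Atom | X2 Y3; X1 → v; X2 → u; Y1 → Atom Atom; Y2 → Atom Atom; Y3 → Atom Expr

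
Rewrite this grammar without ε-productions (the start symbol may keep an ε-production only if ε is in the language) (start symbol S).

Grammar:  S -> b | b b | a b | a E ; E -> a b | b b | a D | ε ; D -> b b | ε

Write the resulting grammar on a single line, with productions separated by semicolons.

S -> b | b b | a b | a E | a; E -> a b | b b | a D | a; D -> b b

Nullable set = {D, E}.
ε ∉ L(G), so no ε-production is kept.
For each production, add variants omitting each subset of nullable occurrences: S → a E gives a E | a. E → a D gives a D | a.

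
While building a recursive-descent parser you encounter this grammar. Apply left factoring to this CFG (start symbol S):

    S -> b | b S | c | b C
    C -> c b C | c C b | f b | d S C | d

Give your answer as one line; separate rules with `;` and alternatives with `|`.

S -> c | b S'; C -> f b | c C' | d C''; S' -> epsilon | S | C; C' -> b C | C b; C'' -> S C | epsilon

S has alternatives sharing prefix 'b': factor to S → b S' with S' → ε | S | C.
C has alternatives sharing prefix 'c': factor to C → c C' with C' → b C | C b.
C has alternatives sharing prefix 'd': factor to C → d C'' with C'' → S C | ε.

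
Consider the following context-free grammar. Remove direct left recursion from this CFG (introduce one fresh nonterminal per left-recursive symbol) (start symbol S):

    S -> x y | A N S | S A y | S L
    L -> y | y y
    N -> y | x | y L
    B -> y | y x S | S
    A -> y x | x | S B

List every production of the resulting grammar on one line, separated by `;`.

S is directly left-recursive.
For S: α = {A y, L}, β = {x y, A N S}. Rewrite as S → β S' and S' → α S' | ε.

S -> x y S' | A N S S'; L -> y | y y; N -> y | x | y L; B -> y | y x S | S; A -> y x | x | S B; S' -> A y S' | L S' | ε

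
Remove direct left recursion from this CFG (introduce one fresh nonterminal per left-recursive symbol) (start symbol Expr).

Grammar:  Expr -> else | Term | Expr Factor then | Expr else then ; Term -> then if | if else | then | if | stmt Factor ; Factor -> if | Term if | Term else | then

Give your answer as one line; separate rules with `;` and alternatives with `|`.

Expr -> else Expr1 | Term Expr1; Term -> then if | if else | then | if | stmt Factor; Factor -> if | Term if | Term else | then; Expr1 -> Factor then Expr1 | else then Expr1 | ε

Expr is directly left-recursive.
For Expr: α = {Factor then, else then}, β = {else, Term}. Rewrite as Expr → β Expr1 and Expr1 → α Expr1 | ε.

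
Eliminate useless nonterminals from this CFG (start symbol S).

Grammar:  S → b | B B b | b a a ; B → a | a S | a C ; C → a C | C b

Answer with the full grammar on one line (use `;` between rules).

Generating nonterminals: {B, S}.
Reachable from S after that: {B, S}.
Removed useless symbols: {C} and every production mentioning them.

S → b | B B b | b a a; B → a | a S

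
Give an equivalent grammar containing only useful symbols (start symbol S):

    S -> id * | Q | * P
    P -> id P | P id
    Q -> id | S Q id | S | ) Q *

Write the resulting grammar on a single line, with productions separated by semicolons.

S -> id * | Q; Q -> id | S Q id | S | ) Q *

Generating nonterminals: {Q, S}.
Reachable from S after that: {Q, S}.
Removed useless symbols: {P} and every production mentioning them.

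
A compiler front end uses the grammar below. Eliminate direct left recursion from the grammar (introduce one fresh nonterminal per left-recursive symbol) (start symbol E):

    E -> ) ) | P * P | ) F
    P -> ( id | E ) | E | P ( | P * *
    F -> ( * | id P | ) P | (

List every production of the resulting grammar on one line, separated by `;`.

Directly left-recursive nonterminal: P.
For P: α = {(, * *}, β = {( id, E ), E}. Rewrite as P → β P' and P' → α P' | ε.

E -> ) ) | P * P | ) F; P -> ( id P' | E ) P' | E P'; F -> ( * | id P | ) P | (; P' -> ( P' | * * P' | ε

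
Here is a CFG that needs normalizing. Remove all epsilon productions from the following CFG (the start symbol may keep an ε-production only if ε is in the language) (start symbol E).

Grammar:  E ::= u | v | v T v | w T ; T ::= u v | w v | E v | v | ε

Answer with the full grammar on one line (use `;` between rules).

Nullable set = {T}.
ε ∉ L(G), so no ε-production is kept.
For each production, add variants omitting each subset of nullable occurrences: E → v T v gives v T v | v v. E → w T gives w T | w.

E ::= u | v | v T v | v v | w T | w; T ::= u v | w v | E v | v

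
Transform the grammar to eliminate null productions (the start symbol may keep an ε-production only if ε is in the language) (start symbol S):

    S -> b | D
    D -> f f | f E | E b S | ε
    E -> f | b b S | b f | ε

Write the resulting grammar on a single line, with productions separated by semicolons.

Nullable nonterminals: {D, E, S}.
ε ∈ L(G) since S is nullable, so keep S → ε.
For each production, add variants omitting each subset of nullable occurrences: D → f E gives f E | f. D → E b S gives E b S | E b | b S | b. E → b b S gives b b S | b b.

S -> b | D | ε; D -> f f | f E | f | E b S | E b | b S | b; E -> f | b b S | b b | b f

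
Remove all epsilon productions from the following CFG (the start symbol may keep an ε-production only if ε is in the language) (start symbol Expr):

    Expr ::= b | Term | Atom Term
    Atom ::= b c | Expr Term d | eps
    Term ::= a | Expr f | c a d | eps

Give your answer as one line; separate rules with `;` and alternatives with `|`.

The nullable symbols are {Atom, Expr, Term}.
ε ∈ L(G) since Expr is nullable, so keep Expr → ε.
For each production, add variants omitting each subset of nullable occurrences: Expr → Atom Term gives Atom Term | Atom. Atom → Expr Term d gives Expr Term d | Expr d | Term d | d. Term → Expr f gives Expr f | f.

Expr ::= b | Term | Atom Term | Atom | ε; Atom ::= b c | Expr Term d | Expr d | Term d | d; Term ::= a | Expr f | f | c a d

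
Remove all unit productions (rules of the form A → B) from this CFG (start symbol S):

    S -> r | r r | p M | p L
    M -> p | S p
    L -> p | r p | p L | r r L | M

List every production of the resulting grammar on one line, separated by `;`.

S -> r | r r | p M | p L; M -> p | S p; L -> p | r p | p L | r r L | S p

Unit pairs: L ⇒* {M}.
For each unit pair (A, B), copy every non-unit production of B to A, then drop all unit productions.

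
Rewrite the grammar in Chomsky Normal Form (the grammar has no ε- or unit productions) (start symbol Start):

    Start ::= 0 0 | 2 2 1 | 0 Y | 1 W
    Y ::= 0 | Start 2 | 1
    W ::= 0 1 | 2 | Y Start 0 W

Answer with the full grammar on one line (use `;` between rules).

Introduce a nonterminal for each terminal appearing in a rule of length ≥ 2: X1 → 0, X2 → 2, X3 → 1.
Binarize each right-hand side of length ≥ 3 by chaining fresh nonterminals (Y1, Y2, …): affected rules were Start → X2 X2 X3; W → Y Start X1 W.

Start ::= X1 X1 | X2 Y1 | X1 Y | X3 W; Y ::= 0 | Start X2 | 1; W ::= X1 X3 | 2 | Y Y2; X1 ::= 0; X2 ::= 2; X3 ::= 1; Y1 ::= X2 X3; Y2 ::= Start Y3; Y3 ::= X1 W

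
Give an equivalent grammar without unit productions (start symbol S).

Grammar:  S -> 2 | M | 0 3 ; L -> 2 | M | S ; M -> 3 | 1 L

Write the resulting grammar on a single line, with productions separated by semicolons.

Unit pairs: L ⇒* {M, S}; S ⇒* {M}.
For every A with A ⇒* B via unit rules, add B's non-unit alternatives to A; then delete every rule of the form X → Y.

S -> 2 | 0 3 | 3 | 1 L; L -> 2 | 0 3 | 3 | 1 L; M -> 3 | 1 L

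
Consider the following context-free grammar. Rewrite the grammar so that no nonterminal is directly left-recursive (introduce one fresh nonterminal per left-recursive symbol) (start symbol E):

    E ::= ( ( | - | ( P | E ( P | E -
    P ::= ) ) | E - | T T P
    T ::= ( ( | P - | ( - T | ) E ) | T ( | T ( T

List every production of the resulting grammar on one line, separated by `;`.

E ::= ( ( E' | - E' | ( P E'; P ::= ) ) | E - | T T P; T ::= ( ( T' | P - T' | ( - T T' | ) E ) T'; E' ::= ( P E' | - E' | ε; T' ::= ( T' | ( T T' | ε

Directly left-recursive nonterminals: E, T.
For E: α = {( P, -}, β = {( (, -, ( P}. Rewrite as E → β E' and E' → α E' | ε.
For T: α = {(, ( T}, β = {( (, P -, ( - T, ) E )}. Rewrite as T → β T' and T' → α T' | ε.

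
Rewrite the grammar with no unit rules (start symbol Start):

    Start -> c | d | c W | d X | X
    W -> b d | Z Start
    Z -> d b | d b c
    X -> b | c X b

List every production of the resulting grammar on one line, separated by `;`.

Unit pairs: Start ⇒* {X}.
For each unit pair (A, B), copy every non-unit production of B to A, then drop all unit productions.

Start -> c | d | c W | d X | b | c X b; W -> b d | Z Start; Z -> d b | d b c; X -> b | c X b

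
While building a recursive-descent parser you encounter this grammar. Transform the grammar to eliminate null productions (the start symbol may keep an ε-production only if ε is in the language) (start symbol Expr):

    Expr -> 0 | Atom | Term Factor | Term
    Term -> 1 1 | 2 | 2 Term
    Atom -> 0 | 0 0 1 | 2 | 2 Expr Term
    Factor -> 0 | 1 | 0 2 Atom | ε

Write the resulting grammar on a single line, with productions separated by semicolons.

The nullable symbols are {Factor}.
ε ∉ L(G), so no ε-production is kept.
Add the nullable-subset variants: Expr → Term Factor gives Term Factor | Term.

Expr -> 0 | Atom | Term Factor | Term; Term -> 1 1 | 2 | 2 Term; Atom -> 0 | 0 0 1 | 2 | 2 Expr Term; Factor -> 0 | 1 | 0 2 Atom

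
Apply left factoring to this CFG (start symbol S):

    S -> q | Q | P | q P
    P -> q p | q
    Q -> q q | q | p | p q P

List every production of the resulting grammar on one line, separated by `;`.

S has alternatives sharing prefix 'q': factor to S → q S' with S' → ε | P.
P has alternatives sharing prefix 'q': factor to P → q P' with P' → p | ε.
Q has alternatives sharing prefix 'q': factor to Q → q Q' with Q' → q | ε.
Q has alternatives sharing prefix 'p': factor to Q → p Q'' with Q'' → ε | q P.

S -> Q | P | q S'; P -> q P'; Q -> q Q' | p Q''; S' -> ε | P; P' -> p | ε; Q' -> q | ε; Q'' -> ε | q P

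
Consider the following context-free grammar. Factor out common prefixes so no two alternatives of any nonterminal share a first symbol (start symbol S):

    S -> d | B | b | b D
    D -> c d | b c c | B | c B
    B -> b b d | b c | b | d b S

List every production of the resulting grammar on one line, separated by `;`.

S -> d | B | b S'; D -> b c c | B | c D'; B -> d b S | b B'; S' -> eps | D; D' -> d | B; B' -> b d | c | eps

S has alternatives sharing prefix 'b': factor to S → b S' with S' → ε | D.
D has alternatives sharing prefix 'c': factor to D → c D' with D' → d | B.
B has alternatives sharing prefix 'b': factor to B → b B' with B' → b d | c | ε.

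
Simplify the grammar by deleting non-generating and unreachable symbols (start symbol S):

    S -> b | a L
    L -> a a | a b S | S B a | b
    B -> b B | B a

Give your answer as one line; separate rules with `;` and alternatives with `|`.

S -> b | a L; L -> a a | a b S | b

Generating nonterminals: {L, S}.
Reachable from S after that: {L, S}.
Removed useless symbols: {B} and every production mentioning them.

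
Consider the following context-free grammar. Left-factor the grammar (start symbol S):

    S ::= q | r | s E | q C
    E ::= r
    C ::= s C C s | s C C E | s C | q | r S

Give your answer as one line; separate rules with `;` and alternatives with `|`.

S has alternatives sharing prefix 'q': factor to S → q S' with S' → ε | C.
C has alternatives sharing prefix 's C': factor to C → s C C' with C' → C s | C E | ε.
C' has alternatives sharing prefix 'C': factor to C' → C C'' with C'' → s | E.

S ::= r | s E | q S'; E ::= r; C ::= q | r S | s C C'; S' ::= ε | C; C' ::= ε | C C''; C'' ::= s | E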